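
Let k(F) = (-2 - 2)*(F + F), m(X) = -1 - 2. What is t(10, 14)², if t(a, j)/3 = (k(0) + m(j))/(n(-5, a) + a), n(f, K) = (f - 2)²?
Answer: 81/3481 ≈ 0.023269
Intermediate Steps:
m(X) = -3
k(F) = -8*F
n(f, K) = (-2 + f)²
t(a, j) = -9/(49 + a) (t(a, j) = 3*((-8*0 - 3)/((-2 - 5)² + a)) = 3*((0 - 3)/((-7)² + a)) = 3*(-3/(49 + a)) = -9/(49 + a))
t(10, 14)² = (-9/(49 + 10))² = (-9/59)² = 81/3481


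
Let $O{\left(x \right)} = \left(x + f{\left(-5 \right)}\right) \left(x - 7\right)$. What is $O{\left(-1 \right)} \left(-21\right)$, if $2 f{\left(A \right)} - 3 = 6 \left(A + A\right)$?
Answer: $-4956$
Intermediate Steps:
$f{\left(A \right)} = \frac{3}{2} + 6 A$ ($f{\left(A \right)} = \frac{3}{2} + \frac{6 \left(A + A\right)}{2} = \frac{3}{2} + \frac{6 \cdot 2 A}{2} = \frac{3}{2} + \frac{12 A}{2} = \frac{3}{2} + 6 A$)
$O{\left(x \right)} = \left(-7 + x\right) \left(- \frac{57}{2} + x\right)$ ($O{\left(x \right)} = \left(x + \left(\frac{3}{2} + 6 \left(-5\right)\right)\right) \left(x - 7\right) = \left(x + \left(\frac{3}{2} - 30\right)\right) \left(x - 7\right) = \left(x - \frac{57}{2}\right) \left(x - 7\right) = \left(- \frac{57}{2} + x\right) \left(-7 + x\right) = \left(-7 + x\right) \left(- \frac{57}{2} + x\right)$)
$O{\left(-1 \right)} \left(-21\right) = \left(\frac{399}{2} + \left(-1\right)^{2} - - \frac{71}{2}\right) \left(-21\right) = \left(\frac{399}{2} + 1 + \frac{71}{2}\right) \left(-21\right) = 236 \left(-21\right) = -4956$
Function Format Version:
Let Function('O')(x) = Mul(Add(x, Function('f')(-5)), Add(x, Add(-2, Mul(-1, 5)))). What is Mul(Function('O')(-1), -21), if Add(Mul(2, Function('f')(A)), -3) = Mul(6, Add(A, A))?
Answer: -4956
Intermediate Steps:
Function('f')(A) = Add(Rational(3, 2), Mul(6, A)) (Function('f')(A) = Add(Rational(3, 2), Mul(Rational(1, 2), Mul(6, Add(A, A)))) = Add(Rational(3, 2), Mul(Rational(1, 2), Mul(6, Mul(2, A)))) = Add(Rational(3, 2), Mul(Rational(1, 2), Mul(12, A))) = Add(Rational(3, 2), Mul(6, A)))
Function('O')(x) = Mul(Add(-7, x), Add(Rational(-57, 2), x)) (Function('O')(x) = Mul(Add(x, Add(Rational(3, 2), Mul(6, -5))), Add(x, Add(-2, Mul(-1, 5)))) = Mul(Add(x, Add(Rational(3, 2), -30)), Add(x, Add(-2, -5))) = Mul(Add(x, Rational(-57, 2)), Add(x, -7)) = Mul(Add(Rational(-57, 2), x), Add(-7, x)) = Mul(Add(-7, x), Add(Rational(-57, 2), x)))
Mul(Function('O')(-1), -21) = Mul(Add(Rational(399, 2), Pow(-1, 2), Mul(Rational(-71, 2), -1)), -21) = Mul(Add(Rational(399, 2), 1, Rational(71, 2)), -21) = Mul(236, -21) = -4956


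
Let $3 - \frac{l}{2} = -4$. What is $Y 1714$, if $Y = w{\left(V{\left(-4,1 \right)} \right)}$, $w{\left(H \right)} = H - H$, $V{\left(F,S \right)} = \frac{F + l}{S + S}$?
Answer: $0$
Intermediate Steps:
$l = 14$ ($l = 6 - -8 = 6 + 8 = 14$)
$V{\left(F,S \right)} = \frac{14 + F}{2 S}$ ($V{\left(F,S \right)} = \frac{F + 14}{S + S} = \frac{14 + F}{2 S}$)
$w{\left(H \right)} = 0$
$Y = 0$
$Y 1714 = 0 \cdot 1714 = 0$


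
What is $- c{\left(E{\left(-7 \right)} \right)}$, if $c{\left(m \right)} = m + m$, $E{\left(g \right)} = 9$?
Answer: $-18$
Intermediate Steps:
$c{\left(m \right)} = 2 m$
$- c{\left(E{\left(-7 \right)} \right)} = - 2 \cdot 9 = \left(-1\right) 18 = -18$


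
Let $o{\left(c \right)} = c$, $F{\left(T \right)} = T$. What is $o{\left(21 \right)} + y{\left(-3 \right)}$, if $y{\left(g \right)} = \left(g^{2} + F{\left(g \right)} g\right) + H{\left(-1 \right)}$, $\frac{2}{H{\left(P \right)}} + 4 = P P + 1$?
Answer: $38$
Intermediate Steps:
$H{\left(P \right)} = \frac{2}{-3 + P^{2}}$ ($H{\left(P \right)} = \frac{2}{-4 + \left(P P + 1\right)} = \frac{2}{-4 + \left(P^{2} + 1\right)} = \frac{2}{-4 + \left(1 + P^{2}\right)} = \frac{2}{-3 + P^{2}}$)
$y{\left(g \right)} = -1 + 2 g^{2}$ ($y{\left(g \right)} = \left(g^{2} + g g\right) + \frac{2}{-3 + \left(-1\right)^{2}} = \left(g^{2} + g^{2}\right) + \frac{2}{-3 + 1} = 2 g^{2} + \frac{2}{-2} = 2 g^{2} + 2 \left(- \frac{1}{2}\right) = 2 g^{2} - 1 = -1 + 2 g^{2}$)
$o{\left(21 \right)} + y{\left(-3 \right)} = 21 - \left(1 - 2 \left(-3\right)^{2}\right) = 21 + \left(-1 + 2 \cdot 9\right) = 21 + \left(-1 + 18\right) = 21 + 17 = 38$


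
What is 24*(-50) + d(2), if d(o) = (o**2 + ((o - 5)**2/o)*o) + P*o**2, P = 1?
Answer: -1183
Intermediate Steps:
d(o) = (-5 + o)**2 + 2*o**2 (d(o) = (o**2 + ((o - 5)**2/o)*o) + 1*o**2 = (o**2 + ((-5 + o)**2/o)*o) + o**2 = (o**2 + (-5 + o)**2) + o**2 = (-5 + o)**2 + 2*o**2)
24*(-50) + d(2) = 24*(-50) + ((-5 + 2)**2 + 2*2**2) = -1200 + ((-3)**2 + 2*4) = -1200 + (9 + 8) = -1200 + 17 = -1183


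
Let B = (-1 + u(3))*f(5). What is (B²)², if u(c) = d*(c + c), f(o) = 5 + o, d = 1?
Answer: 6250000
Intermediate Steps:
u(c) = 2*c (u(c) = 1*(c + c) = 1*(2*c) = 2*c)
B = 50 (B = (-1 + 2*3)*(5 + 5) = (-1 + 6)*10 = 5*10 = 50)
(B²)² = (50²)² = 2500² = 6250000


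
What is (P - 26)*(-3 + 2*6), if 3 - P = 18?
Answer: -369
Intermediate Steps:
P = -15 (P = 3 - 1*18 = 3 - 18 = -15)
(P - 26)*(-3 + 2*6) = (-15 - 26)*(-3 + 2*6) = -41*(-3 + 12) = -41*9 = -369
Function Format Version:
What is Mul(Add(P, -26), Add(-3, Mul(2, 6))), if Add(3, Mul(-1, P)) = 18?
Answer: -369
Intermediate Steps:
P = -15 (P = Add(3, Mul(-1, 18)) = Add(3, -18) = -15)
Mul(Add(P, -26), Add(-3, Mul(2, 6))) = Mul(Add(-15, -26), Add(-3, Mul(2, 6))) = Mul(-41, Add(-3, 12)) = Mul(-41, 9) = -369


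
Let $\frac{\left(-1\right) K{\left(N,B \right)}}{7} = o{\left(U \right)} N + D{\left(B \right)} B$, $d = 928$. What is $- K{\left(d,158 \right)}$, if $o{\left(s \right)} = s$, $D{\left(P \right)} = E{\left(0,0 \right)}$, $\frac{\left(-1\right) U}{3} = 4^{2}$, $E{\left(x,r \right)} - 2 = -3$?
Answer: $-312914$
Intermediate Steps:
$E{\left(x,r \right)} = -1$ ($E{\left(x,r \right)} = 2 - 3 = -1$)
$U = -48$ ($U = - 3 \cdot 4^{2} = \left(-3\right) 16 = -48$)
$D{\left(P \right)} = -1$
$K{\left(N,B \right)} = 7 B + 336 N$ ($K{\left(N,B \right)} = - 7 \left(- 48 N - B\right) = - 7 \left(- B - 48 N\right) = 7 B + 336 N$)
$- K{\left(d,158 \right)} = - (7 \cdot 158 + 336 \cdot 928) = - (1106 + 311808) = \left(-1\right) 312914 = -312914$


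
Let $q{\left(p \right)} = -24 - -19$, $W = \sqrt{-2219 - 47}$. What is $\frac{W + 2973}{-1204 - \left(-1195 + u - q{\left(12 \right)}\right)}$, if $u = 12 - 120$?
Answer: $\frac{2973}{94} + \frac{i \sqrt{2266}}{94} \approx 31.628 + 0.50641 i$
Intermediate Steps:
$W = i \sqrt{2266}$ ($W = \sqrt{-2266} = i \sqrt{2266} \approx 47.603 i$)
$q{\left(p \right)} = -5$ ($q{\left(p \right)} = -24 + 19 = -5$)
$u = -108$ ($u = 12 - 120 = -108$)
$\frac{W + 2973}{-1204 - \left(-1195 + u - q{\left(12 \right)}\right)} = \frac{i \sqrt{2266} + 2973}{-1204 - -1298} = \frac{2973 + i \sqrt{2266}}{-1204 - -1298} = \frac{2973 + i \sqrt{2266}}{-1204 + \left(-5 + 1303\right)} = \frac{2973 + i \sqrt{2266}}{-1204 + 1298} = \frac{2973 + i \sqrt{2266}}{94} = \left(2973 + i \sqrt{2266}\right) \frac{1}{94} = \frac{2973}{94} + \frac{i \sqrt{2266}}{94}$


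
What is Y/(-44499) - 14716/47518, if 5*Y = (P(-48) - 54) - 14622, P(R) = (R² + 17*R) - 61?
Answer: -1322335219/5286258705 ≈ -0.25015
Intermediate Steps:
P(R) = -61 + R² + 17*R
Y = -13249/5 (Y = (((-61 + (-48)² + 17*(-48)) - 54) - 14622)/5 = (((-61 + 2304 - 816) - 54) - 14622)/5 = ((1427 - 54) - 14622)/5 = (1373 - 14622)/5 = (⅕)*(-13249) = -13249/5 ≈ -2649.8)
Y/(-44499) - 14716/47518 = -13249/5/(-44499) - 14716/47518 = -13249/5*(-1/44499) - 14716*1/47518 = 13249/222495 - 7358/23759 = -1322335219/5286258705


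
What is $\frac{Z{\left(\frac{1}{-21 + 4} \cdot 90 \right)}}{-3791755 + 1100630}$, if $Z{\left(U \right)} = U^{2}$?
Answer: $- \frac{324}{31109405} \approx -1.0415 \cdot 10^{-5}$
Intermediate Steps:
$\frac{Z{\left(\frac{1}{-21 + 4} \cdot 90 \right)}}{-3791755 + 1100630} = \frac{\left(\frac{1}{-21 + 4} \cdot 90\right)^{2}}{-3791755 + 1100630} = \frac{\left(\frac{1}{-17} \cdot 90\right)^{2}}{-2691125} = \left(\left(- \frac{1}{17}\right) 90\right)^{2} \left(- \frac{1}{2691125}\right) = \left(- \frac{90}{17}\right)^{2} \left(- \frac{1}{2691125}\right) = \frac{8100}{289} \left(- \frac{1}{2691125}\right) = - \frac{324}{31109405}$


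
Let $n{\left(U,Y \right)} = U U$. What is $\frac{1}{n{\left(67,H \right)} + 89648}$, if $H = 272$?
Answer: $\frac{1}{94137} \approx 1.0623 \cdot 10^{-5}$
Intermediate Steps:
$n{\left(U,Y \right)} = U^{2}$
$\frac{1}{n{\left(67,H \right)} + 89648} = \frac{1}{67^{2} + 89648} = \frac{1}{4489 + 89648} = \frac{1}{94137}$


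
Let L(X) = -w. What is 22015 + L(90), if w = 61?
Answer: 21954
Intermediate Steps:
L(X) = -61 (L(X) = -1*61 = -61)
22015 + L(90) = 22015 - 61 = 21954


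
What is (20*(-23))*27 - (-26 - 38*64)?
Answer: -9962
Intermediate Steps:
(20*(-23))*27 - (-26 - 38*64) = -460*27 - (-26 - 2432) = -12420 - 1*(-2458) = -12420 + 2458 = -9962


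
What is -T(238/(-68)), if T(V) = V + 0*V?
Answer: 7/2 ≈ 3.5000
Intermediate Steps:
T(V) = V (T(V) = V + 0 = V)
-T(238/(-68)) = -238/(-68) = -238*(-1)/68 = -1*(-7/2) = 7/2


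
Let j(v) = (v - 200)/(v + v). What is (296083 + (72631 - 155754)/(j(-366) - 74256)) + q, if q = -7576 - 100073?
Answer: 5121179064260/27177413 ≈ 1.8844e+5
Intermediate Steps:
j(v) = (-200 + v)/(2*v) (j(v) = (-200 + v)/((2*v)) = (-200 + v)*(1/(2*v)) = (-200 + v)/(2*v))
q = -107649
(296083 + (72631 - 155754)/(j(-366) - 74256)) + q = (296083 + (72631 - 155754)/((1/2)*(-200 - 366)/(-366) - 74256)) - 107649 = (296083 - 83123/((1/2)*(-1/366)*(-566) - 74256)) - 107649 = (296083 - 83123/(283/366 - 74256)) - 107649 = (296083 - 83123/(-27177413/366)) - 107649 = (296083 - 83123*(-366/27177413)) - 107649 = (296083 + 30423018/27177413) - 107649 = 8046800396297/27177413 - 107649 = 5121179064260/27177413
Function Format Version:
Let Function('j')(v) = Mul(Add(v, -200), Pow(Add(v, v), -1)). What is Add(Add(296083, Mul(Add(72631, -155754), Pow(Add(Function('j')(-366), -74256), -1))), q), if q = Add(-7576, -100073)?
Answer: Rational(5121179064260, 27177413) ≈ 1.8844e+5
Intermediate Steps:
Function('j')(v) = Mul(Rational(1, 2), Pow(v, -1), Add(-200, v)) (Function('j')(v) = Mul(Add(-200, v), Pow(Mul(2, v), -1)) = Mul(Add(-200, v), Mul(Rational(1, 2), Pow(v, -1))) = Mul(Rational(1, 2), Pow(v, -1), Add(-200, v)))
q = -107649
Add(Add(296083, Mul(Add(72631, -155754), Pow(Add(Function('j')(-366), -74256), -1))), q) = Add(Add(296083, Mul(Add(72631, -155754), Pow(Add(Mul(Rational(1, 2), Pow(-366, -1), Add(-200, -366)), -74256), -1))), -107649) = Add(Add(296083, Mul(-83123, Pow(Add(Mul(Rational(1, 2), Rational(-1, 366), -566), -74256), -1))), -107649) = Add(Add(296083, Mul(-83123, Pow(Add(Rational(283, 366), -74256), -1))), -107649) = Add(Add(296083, Mul(-83123, Pow(Rational(-27177413, 366), -1))), -107649) = Add(Add(296083, Mul(-83123, Rational(-366, 27177413))), -107649) = Add(Add(296083, Rational(30423018, 27177413)), -107649) = Add(Rational(8046800396297, 27177413), -107649) = Rational(5121179064260, 27177413)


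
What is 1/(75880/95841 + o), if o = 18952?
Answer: 95841/1816454512 ≈ 5.2763e-5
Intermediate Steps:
1/(75880/95841 + o) = 1/(75880/95841 + 18952) = 1/(1816454512/95841) = 95841/1816454512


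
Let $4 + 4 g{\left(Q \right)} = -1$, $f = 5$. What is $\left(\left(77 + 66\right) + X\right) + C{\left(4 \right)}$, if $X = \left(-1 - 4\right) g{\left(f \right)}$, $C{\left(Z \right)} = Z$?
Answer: $\frac{613}{4} \approx 153.25$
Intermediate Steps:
$g{\left(Q \right)} = - \frac{5}{4}$ ($g{\left(Q \right)} = -1 + \frac{1}{4} \left(-1\right) = -1 - \frac{1}{4} = - \frac{5}{4}$)
$X = \frac{25}{4}$ ($X = \left(-1 - 4\right) \left(- \frac{5}{4}\right) = \left(-5\right) \left(- \frac{5}{4}\right) = \frac{25}{4} \approx 6.25$)
$\left(\left(77 + 66\right) + X\right) + C{\left(4 \right)} = \left(\left(77 + 66\right) + \frac{25}{4}\right) + 4 = \left(143 + \frac{25}{4}\right) + 4 = \frac{597}{4} + 4 = \frac{613}{4}$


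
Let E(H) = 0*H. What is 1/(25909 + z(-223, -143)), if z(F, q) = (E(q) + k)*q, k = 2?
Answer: 1/25623 ≈ 3.9027e-5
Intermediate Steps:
E(H) = 0
z(F, q) = 2*q (z(F, q) = (0 + 2)*q = 2*q)
1/(25909 + z(-223, -143)) = 1/(25909 + 2*(-143)) = 1/(25909 - 286) = 1/25623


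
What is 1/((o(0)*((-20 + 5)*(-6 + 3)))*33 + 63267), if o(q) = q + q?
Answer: 1/63267 ≈ 1.5806e-5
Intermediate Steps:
o(q) = 2*q
1/((o(0)*((-20 + 5)*(-6 + 3)))*33 + 63267) = 1/(((2*0)*((-20 + 5)*(-6 + 3)))*33 + 63267) = 1/((0*(-15*(-3)))*33 + 63267) = 1/((0*45)*33 + 63267) = 1/(0*33 + 63267) = 1/(0 + 63267) = 1/63267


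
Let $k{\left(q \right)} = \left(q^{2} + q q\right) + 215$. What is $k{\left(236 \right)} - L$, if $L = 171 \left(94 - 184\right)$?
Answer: $126997$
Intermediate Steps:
$k{\left(q \right)} = 215 + 2 q^{2}$ ($k{\left(q \right)} = \left(q^{2} + q^{2}\right) + 215 = 2 q^{2} + 215 = 215 + 2 q^{2}$)
$L = -15390$ ($L = 171 \left(-90\right) = -15390$)
$k{\left(236 \right)} - L = \left(215 + 2 \cdot 236^{2}\right) - -15390 = \left(215 + 2 \cdot 55696\right) + 15390 = \left(215 + 111392\right) + 15390 = 111607 + 15390 = 126997$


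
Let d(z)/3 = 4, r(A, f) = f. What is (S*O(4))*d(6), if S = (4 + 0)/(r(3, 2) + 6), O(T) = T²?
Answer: 96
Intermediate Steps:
d(z) = 12 (d(z) = 3*4 = 12)
S = ½ (S = (4 + 0)/(2 + 6) = 4/8 = 4*(⅛) = ½ ≈ 0.50000)
(S*O(4))*d(6) = ((½)*4²)*12 = ((½)*16)*12 = 8*12 = 96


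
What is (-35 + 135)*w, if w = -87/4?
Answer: -2175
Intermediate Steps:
w = -87/4 (w = -87*¼ = -87/4 ≈ -21.750)
(-35 + 135)*w = (-35 + 135)*(-87/4) = 100*(-87/4) = -2175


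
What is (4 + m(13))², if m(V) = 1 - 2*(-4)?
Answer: 169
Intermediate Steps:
m(V) = 9 (m(V) = 1 + 8 = 9)
(4 + m(13))² = (4 + 9)² = 13² = 169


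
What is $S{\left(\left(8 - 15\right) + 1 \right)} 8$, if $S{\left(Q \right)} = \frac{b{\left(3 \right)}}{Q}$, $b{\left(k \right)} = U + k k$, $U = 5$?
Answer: $- \frac{56}{3} \approx -18.667$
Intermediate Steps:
$b{\left(k \right)} = 5 + k^{2}$ ($b{\left(k \right)} = 5 + k k = 5 + k^{2}$)
$S{\left(Q \right)} = \frac{14}{Q}$ ($S{\left(Q \right)} = \frac{5 + 3^{2}}{Q} = \frac{5 + 9}{Q} = \frac{14}{Q}$)
$S{\left(\left(8 - 15\right) + 1 \right)} 8 = \frac{14}{\left(8 - 15\right) + 1} \cdot 8 = \frac{14}{-7 + 1} \cdot 8 = \frac{14}{-6} \cdot 8 = 14 \left(- \frac{1}{6}\right) 8 = \left(- \frac{7}{3}\right) 8 = - \frac{56}{3}$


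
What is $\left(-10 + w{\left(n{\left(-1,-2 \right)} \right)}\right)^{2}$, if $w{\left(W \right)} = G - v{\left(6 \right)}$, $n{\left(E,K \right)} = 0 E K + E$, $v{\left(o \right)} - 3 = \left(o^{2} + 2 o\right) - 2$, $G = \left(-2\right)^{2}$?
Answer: $3025$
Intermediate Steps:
$G = 4$
$v{\left(o \right)} = 1 + o^{2} + 2 o$ ($v{\left(o \right)} = 3 - \left(2 - o^{2} - 2 o\right) = 3 + \left(-2 + o^{2} + 2 o\right) = 1 + o^{2} + 2 o$)
$n{\left(E,K \right)} = E$ ($n{\left(E,K \right)} = 0 K + E = 0 + E = E$)
$w{\left(W \right)} = -45$ ($w{\left(W \right)} = 4 - \left(1 + 6^{2} + 2 \cdot 6\right) = 4 - \left(1 + 36 + 12\right) = 4 - 49 = -45$)
$\left(-10 + w{\left(n{\left(-1,-2 \right)} \right)}\right)^{2} = \left(-10 - 45\right)^{2} = \left(-55\right)^{2} = 3025$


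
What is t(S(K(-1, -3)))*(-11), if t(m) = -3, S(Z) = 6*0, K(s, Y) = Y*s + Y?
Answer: 33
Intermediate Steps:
K(s, Y) = Y + Y*s
S(Z) = 0
t(S(K(-1, -3)))*(-11) = -3*(-11) = 33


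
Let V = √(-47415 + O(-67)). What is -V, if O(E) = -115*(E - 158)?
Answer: -2*I*√5385 ≈ -146.77*I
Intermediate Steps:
O(E) = 18170 - 115*E (O(E) = -115*(-158 + E) = 18170 - 115*E)
V = 2*I*√5385 (V = √(-47415 + (18170 - 115*(-67))) = √(-47415 + (18170 + 7705)) = √(-47415 + 25875) = √(-21540) = 2*I*√5385 ≈ 146.77*I)
-V = -2*I*√5385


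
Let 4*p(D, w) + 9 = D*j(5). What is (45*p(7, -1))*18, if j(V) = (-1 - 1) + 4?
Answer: 2025/2 ≈ 1012.5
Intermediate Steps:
j(V) = 2 (j(V) = -2 + 4 = 2)
p(D, w) = -9/4 + D/2 (p(D, w) = -9/4 + (D*2)/4 = -9/4 + (2*D)/4 = -9/4 + D/2)
(45*p(7, -1))*18 = (45*(-9/4 + (½)*7))*18 = (45*(-9/4 + 7/2))*18 = (45*(5/4))*18 = (225/4)*18 = 2025/2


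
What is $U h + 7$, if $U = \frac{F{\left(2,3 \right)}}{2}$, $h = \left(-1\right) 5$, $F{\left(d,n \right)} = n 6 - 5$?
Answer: $- \frac{51}{2} \approx -25.5$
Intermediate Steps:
$F{\left(d,n \right)} = -5 + 6 n$ ($F{\left(d,n \right)} = 6 n - 5 = -5 + 6 n$)
$h = -5$
$U = \frac{13}{2}$ ($U = \frac{-5 + 6 \cdot 3}{2} = \left(-5 + 18\right) \frac{1}{2} = 13 \cdot \frac{1}{2} = \frac{13}{2} \approx 6.5$)
$U h + 7 = \frac{13}{2} \left(-5\right) + 7 = - \frac{65}{2} + 7 = - \frac{51}{2}$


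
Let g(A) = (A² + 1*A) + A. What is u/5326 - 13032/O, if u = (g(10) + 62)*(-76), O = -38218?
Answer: -114805736/50887267 ≈ -2.2561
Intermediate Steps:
g(A) = A² + 2*A (g(A) = (A² + A) + A = (A + A²) + A = A² + 2*A)
u = -13832 (u = (10*(2 + 10) + 62)*(-76) = (10*12 + 62)*(-76) = (120 + 62)*(-76) = 182*(-76) = -13832)
u/5326 - 13032/O = -13832/5326 - 13032/(-38218) = -13832*1/5326 - 13032*(-1/38218) = -6916/2663 + 6516/19109 = -114805736/50887267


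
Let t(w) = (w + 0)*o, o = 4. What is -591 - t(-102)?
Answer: -183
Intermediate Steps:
t(w) = 4*w (t(w) = (w + 0)*4 = w*4 = 4*w)
-591 - t(-102) = -591 - 4*(-102) = -591 - 1*(-408) = -591 + 408 = -183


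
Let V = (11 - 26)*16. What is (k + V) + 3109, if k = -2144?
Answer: 725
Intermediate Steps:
V = -240 (V = -15*16 = -240)
(k + V) + 3109 = (-2144 - 240) + 3109 = -2384 + 3109 = 725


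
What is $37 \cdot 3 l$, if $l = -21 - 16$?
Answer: $-4107$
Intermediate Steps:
$l = -37$
$37 \cdot 3 l = 37 \cdot 3 \left(-37\right) = 111 \left(-37\right) = -4107$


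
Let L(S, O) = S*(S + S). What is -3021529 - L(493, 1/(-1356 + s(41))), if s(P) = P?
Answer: -3507627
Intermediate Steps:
L(S, O) = 2*S² (L(S, O) = S*(2*S) = 2*S²)
-3021529 - L(493, 1/(-1356 + s(41))) = -3021529 - 2*493² = -3021529 - 2*243049 = -3021529 - 1*486098 = -3021529 - 486098 = -3507627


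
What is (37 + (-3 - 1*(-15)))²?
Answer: 2401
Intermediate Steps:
(37 + (-3 - 1*(-15)))² = (37 + (-3 + 15))² = (37 + 12)² = 49² = 2401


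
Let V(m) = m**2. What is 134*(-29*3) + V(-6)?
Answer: -11622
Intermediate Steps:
134*(-29*3) + V(-6) = 134*(-29*3) + (-6)**2 = 134*(-87) + 36 = -11658 + 36 = -11622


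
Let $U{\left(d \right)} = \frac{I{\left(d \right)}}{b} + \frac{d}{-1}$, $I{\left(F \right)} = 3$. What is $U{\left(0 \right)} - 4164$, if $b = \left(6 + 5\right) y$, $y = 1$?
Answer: $- \frac{45801}{11} \approx -4163.7$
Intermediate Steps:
$b = 11$ ($b = \left(6 + 5\right) 1 = 11 \cdot 1 = 11$)
$U{\left(d \right)} = \frac{3}{11} - d$ ($U{\left(d \right)} = \frac{3}{11} + \frac{d}{-1} = 3 \cdot \frac{1}{11} + d \left(-1\right) = \frac{3}{11} - d$)
$U{\left(0 \right)} - 4164 = \left(\frac{3}{11} - 0\right) - 4164 = \left(\frac{3}{11} + 0\right) - 4164 = \frac{3}{11} - 4164 = - \frac{45801}{11}$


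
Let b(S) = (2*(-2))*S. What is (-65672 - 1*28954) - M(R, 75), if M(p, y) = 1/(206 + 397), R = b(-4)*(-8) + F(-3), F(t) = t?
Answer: -57059479/603 ≈ -94626.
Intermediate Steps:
b(S) = -4*S
R = -131 (R = -4*(-4)*(-8) - 3 = 16*(-8) - 3 = -128 - 3 = -131)
M(p, y) = 1/603
(-65672 - 1*28954) - M(R, 75) = (-65672 - 1*28954) - 1*1/603 = (-65672 - 28954) - 1/603 = -94626 - 1/603 = -57059479/603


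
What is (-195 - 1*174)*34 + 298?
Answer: -12248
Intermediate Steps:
(-195 - 1*174)*34 + 298 = (-195 - 174)*34 + 298 = -369*34 + 298 = -12546 + 298 = -12248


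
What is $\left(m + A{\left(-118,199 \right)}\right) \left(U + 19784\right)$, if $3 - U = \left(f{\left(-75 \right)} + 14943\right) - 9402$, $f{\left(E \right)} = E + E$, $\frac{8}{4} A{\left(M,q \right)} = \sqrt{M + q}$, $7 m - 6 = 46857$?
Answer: $\frac{675093222}{7} \approx 9.6442 \cdot 10^{7}$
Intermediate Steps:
$m = \frac{46863}{7}$ ($m = \frac{6}{7} + \frac{1}{7} \cdot 46857 = \frac{6}{7} + \frac{46857}{7} = \frac{46863}{7} \approx 6694.7$)
$A{\left(M,q \right)} = \frac{\sqrt{M + q}}{2}$
$f{\left(E \right)} = 2 E$
$U = -5388$ ($U = 3 - \left(\left(2 \left(-75\right) + 14943\right) - 9402\right) = 3 - \left(\left(-150 + 14943\right) - 9402\right) = 3 - \left(14793 - 9402\right) = 3 - 5391 = -5388$)
$\left(m + A{\left(-118,199 \right)}\right) \left(U + 19784\right) = \left(\frac{46863}{7} + \frac{\sqrt{-118 + 199}}{2}\right) \left(-5388 + 19784\right) = \left(\frac{46863}{7} + \frac{\sqrt{81}}{2}\right) 14396 = \left(\frac{46863}{7} + \frac{1}{2} \cdot 9\right) 14396 = \left(\frac{46863}{7} + \frac{9}{2}\right) 14396 = \frac{93789}{14} \cdot 14396 = \frac{675093222}{7}$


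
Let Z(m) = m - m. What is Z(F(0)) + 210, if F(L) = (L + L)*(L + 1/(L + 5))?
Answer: 210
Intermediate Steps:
F(L) = 2*L*(L + 1/(5 + L)) (F(L) = (2*L)*(L + 1/(5 + L)) = 2*L*(L + 1/(5 + L)))
Z(m) = 0
Z(F(0)) + 210 = 0 + 210 = 210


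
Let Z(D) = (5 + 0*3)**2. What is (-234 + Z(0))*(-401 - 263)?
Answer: 138776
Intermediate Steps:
Z(D) = 25 (Z(D) = (5 + 0)**2 = 5**2 = 25)
(-234 + Z(0))*(-401 - 263) = (-234 + 25)*(-401 - 263) = -209*(-664) = 138776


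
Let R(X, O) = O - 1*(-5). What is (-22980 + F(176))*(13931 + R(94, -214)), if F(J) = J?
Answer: -312916488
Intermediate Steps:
R(X, O) = 5 + O (R(X, O) = O + 5 = 5 + O)
(-22980 + F(176))*(13931 + R(94, -214)) = (-22980 + 176)*(13931 + (5 - 214)) = -22804*(13931 - 209) = -22804*13722 = -312916488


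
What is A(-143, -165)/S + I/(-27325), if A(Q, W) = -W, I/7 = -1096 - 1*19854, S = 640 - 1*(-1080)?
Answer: 2053973/375992 ≈ 5.4628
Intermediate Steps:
S = 1720 (S = 640 + 1080 = 1720)
I = -146650 (I = 7*(-1096 - 1*19854) = 7*(-1096 - 19854) = 7*(-20950) = -146650)
A(-143, -165)/S + I/(-27325) = -1*(-165)/1720 - 146650/(-27325) = 165*(1/1720) - 146650*(-1/27325) = 33/344 + 5866/1093 = 2053973/375992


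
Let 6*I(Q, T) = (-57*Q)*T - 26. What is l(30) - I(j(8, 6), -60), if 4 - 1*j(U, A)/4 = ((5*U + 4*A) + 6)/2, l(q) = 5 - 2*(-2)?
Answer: 212080/3 ≈ 70693.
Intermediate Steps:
l(q) = 9 (l(q) = 5 + 4 = 9)
j(U, A) = 4 - 10*U - 8*A (j(U, A) = 16 - 4*((5*U + 4*A) + 6)/2 = 16 - 4*((4*A + 5*U) + 6)/2 = 16 - 4*(6 + 4*A + 5*U)/2 = 16 - 4*(3 + 2*A + 5*U/2) = 16 + (-12 - 10*U - 8*A) = 4 - 10*U - 8*A)
I(Q, T) = -13/3 - 19*Q*T/2 (I(Q, T) = ((-57*Q)*T - 26)/6 = (-57*Q*T - 26)/6 = (-26 - 57*Q*T)/6 = -13/3 - 19*Q*T/2)
l(30) - I(j(8, 6), -60) = 9 - (-13/3 - 19/2*(4 - 10*8 - 8*6)*(-60)) = 9 - (-13/3 - 19/2*(4 - 80 - 48)*(-60)) = 9 - (-13/3 - 19/2*(-124)*(-60)) = 9 - (-13/3 - 70680) = 9 - 1*(-212053/3) = 9 + 212053/3 = 212080/3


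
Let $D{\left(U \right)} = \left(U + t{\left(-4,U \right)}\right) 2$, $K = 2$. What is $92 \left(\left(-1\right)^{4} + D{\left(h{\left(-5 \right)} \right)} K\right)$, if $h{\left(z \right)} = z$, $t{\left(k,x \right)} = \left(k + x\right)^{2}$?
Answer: $28060$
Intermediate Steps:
$D{\left(U \right)} = 2 U + 2 \left(-4 + U\right)^{2}$ ($D{\left(U \right)} = \left(U + \left(-4 + U\right)^{2}\right) 2 = 2 U + 2 \left(-4 + U\right)^{2}$)
$92 \left(\left(-1\right)^{4} + D{\left(h{\left(-5 \right)} \right)} K\right) = 92 \left(\left(-1\right)^{4} + \left(2 \left(-5\right) + 2 \left(-4 - 5\right)^{2}\right) 2\right) = 92 \left(1 + \left(-10 + 2 \left(-9\right)^{2}\right) 2\right) = 92 \left(1 + \left(-10 + 2 \cdot 81\right) 2\right) = 92 \left(1 + \left(-10 + 162\right) 2\right) = 92 \left(1 + 152 \cdot 2\right) = 92 \left(1 + 304\right) = 92 \cdot 305 = 28060$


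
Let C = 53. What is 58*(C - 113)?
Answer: -3480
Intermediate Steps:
58*(C - 113) = 58*(53 - 113) = 58*(-60) = -3480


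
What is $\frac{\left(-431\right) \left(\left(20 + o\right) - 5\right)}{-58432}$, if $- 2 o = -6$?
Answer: $\frac{3879}{29216} \approx 0.13277$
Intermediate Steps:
$o = 3$ ($o = \left(- \frac{1}{2}\right) \left(-6\right) = 3$)
$\frac{\left(-431\right) \left(\left(20 + o\right) - 5\right)}{-58432} = \frac{\left(-431\right) \left(\left(20 + 3\right) - 5\right)}{-58432} = - 431 \left(23 - 5\right) \left(- \frac{1}{58432}\right) = \left(-431\right) 18 \left(- \frac{1}{58432}\right) = \left(-7758\right) \left(- \frac{1}{58432}\right) = \frac{3879}{29216}$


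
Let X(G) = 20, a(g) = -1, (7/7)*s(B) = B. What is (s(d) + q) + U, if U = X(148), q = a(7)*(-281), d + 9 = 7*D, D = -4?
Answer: 264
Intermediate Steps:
d = -37 (d = -9 + 7*(-4) = -9 - 28 = -37)
s(B) = B
q = 281 (q = -1*(-281) = 281)
U = 20
(s(d) + q) + U = (-37 + 281) + 20 = 244 + 20 = 264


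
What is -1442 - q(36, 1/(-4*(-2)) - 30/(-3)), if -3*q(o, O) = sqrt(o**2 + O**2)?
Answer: -1442 + 3*sqrt(1105)/8 ≈ -1429.5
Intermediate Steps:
q(o, O) = -sqrt(O**2 + o**2)/3 (q(o, O) = -sqrt(o**2 + O**2)/3 = -sqrt(O**2 + o**2)/3)
-1442 - q(36, 1/(-4*(-2)) - 30/(-3)) = -1442 - (-1)*sqrt((1/(-4*(-2)) - 30/(-3))**2 + 36**2)/3 = -1442 - (-1)*sqrt((-1/4*(-1/2) - 30*(-1/3))**2 + 1296)/3 = -1442 - (-1)*sqrt((1/8 + 10)**2 + 1296)/3 = -1442 - (-1)*sqrt((81/8)**2 + 1296)/3 = -1442 - (-1)*sqrt(6561/64 + 1296)/3 = -1442 - (-1)*sqrt(89505/64)/3 = -1442 - (-1)*9*sqrt(1105)/8/3 = -1442 - (-3)*sqrt(1105)/8 = -1442 + 3*sqrt(1105)/8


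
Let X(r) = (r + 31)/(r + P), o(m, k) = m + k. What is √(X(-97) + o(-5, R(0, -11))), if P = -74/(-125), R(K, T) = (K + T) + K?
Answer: I*√247133874/4017 ≈ 3.9135*I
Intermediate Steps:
R(K, T) = T + 2*K
o(m, k) = k + m
P = 74/125 (P = -74*(-1/125) = 74/125 ≈ 0.59200)
X(r) = (31 + r)/(74/125 + r) (X(r) = (r + 31)/(r + 74/125) = (31 + r)/(74/125 + r))
√(X(-97) + o(-5, R(0, -11))) = √(125*(31 - 97)/(74 + 125*(-97)) + ((-11 + 2*0) - 5)) = √(125*(-66)/(74 - 12125) + ((-11 + 0) - 5)) = √(125*(-66)/(-12051) + (-11 - 5)) = √(125*(-1/12051)*(-66) - 16) = √(2750/4017 - 16) = √(-61522/4017) = I*√247133874/4017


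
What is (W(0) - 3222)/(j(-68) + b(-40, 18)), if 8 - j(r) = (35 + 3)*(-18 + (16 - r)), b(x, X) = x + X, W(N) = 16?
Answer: 1603/1261 ≈ 1.2712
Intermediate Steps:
b(x, X) = X + x
j(r) = 84 + 38*r (j(r) = 8 - (35 + 3)*(-18 + (16 - r)) = 8 - 38*(-2 - r) = 8 - (-76 - 38*r) = 8 + (76 + 38*r) = 84 + 38*r)
(W(0) - 3222)/(j(-68) + b(-40, 18)) = (16 - 3222)/((84 + 38*(-68)) + (18 - 40)) = -3206/((84 - 2584) - 22) = -3206/(-2500 - 22) = -3206/(-2522) = -3206*(-1/2522) = 1603/1261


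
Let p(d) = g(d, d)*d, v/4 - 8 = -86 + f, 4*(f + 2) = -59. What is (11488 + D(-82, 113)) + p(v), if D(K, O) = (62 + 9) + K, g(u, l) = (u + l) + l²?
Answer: -54141180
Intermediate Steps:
f = -67/4 (f = -2 + (¼)*(-59) = -2 - 59/4 = -67/4 ≈ -16.750)
g(u, l) = l + u + l² (g(u, l) = (l + u) + l² = l + u + l²)
D(K, O) = 71 + K
v = -379 (v = 32 + 4*(-86 - 67/4) = 32 + 4*(-411/4) = 32 - 411 = -379)
p(d) = d*(d² + 2*d) (p(d) = (d + d + d²)*d = (d² + 2*d)*d = d*(d² + 2*d))
(11488 + D(-82, 113)) + p(v) = (11488 + (71 - 82)) + (-379)²*(2 - 379) = (11488 - 11) + 143641*(-377) = 11477 - 54152657 = -54141180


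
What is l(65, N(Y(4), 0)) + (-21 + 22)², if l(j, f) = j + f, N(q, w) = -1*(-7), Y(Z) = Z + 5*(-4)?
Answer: 73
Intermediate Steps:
Y(Z) = -20 + Z (Y(Z) = Z - 20 = -20 + Z)
N(q, w) = 7
l(j, f) = f + j
l(65, N(Y(4), 0)) + (-21 + 22)² = (7 + 65) + (-21 + 22)² = 72 + 1² = 72 + 1 = 73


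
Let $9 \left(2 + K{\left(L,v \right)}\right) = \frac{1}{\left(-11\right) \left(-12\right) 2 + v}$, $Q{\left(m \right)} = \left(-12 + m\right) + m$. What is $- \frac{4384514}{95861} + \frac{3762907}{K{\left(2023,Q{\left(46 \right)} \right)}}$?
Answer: $- \frac{1116803966988166}{593475451} \approx -1.8818 \cdot 10^{6}$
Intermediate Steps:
$Q{\left(m \right)} = -12 + 2 m$
$K{\left(L,v \right)} = -2 + \frac{1}{9 \left(264 + v\right)}$ ($K{\left(L,v \right)} = -2 + \frac{1}{9 \left(\left(-11\right) \left(-12\right) 2 + v\right)} = -2 + \frac{1}{9 \left(132 \cdot 2 + v\right)} = -2 + \frac{1}{9 \left(264 + v\right)}$)
$- \frac{4384514}{95861} + \frac{3762907}{K{\left(2023,Q{\left(46 \right)} \right)}} = - \frac{4384514}{95861} + \frac{3762907}{\frac{1}{9} \frac{1}{264 + \left(-12 + 2 \cdot 46\right)} \left(-4751 - 18 \left(-12 + 2 \cdot 46\right)\right)} = \left(-4384514\right) \frac{1}{95861} + \frac{3762907}{\frac{1}{9} \frac{1}{264 + \left(-12 + 92\right)} \left(-4751 - 18 \left(-12 + 92\right)\right)} = - \frac{4384514}{95861} + \frac{3762907}{\frac{1}{9} \frac{1}{264 + 80} \left(-4751 - 1440\right)} = - \frac{4384514}{95861} + \frac{3762907}{\frac{1}{9} \cdot \frac{1}{344} \left(-4751 - 1440\right)} = - \frac{4384514}{95861} + \frac{3762907}{\frac{1}{9} \cdot \frac{1}{344} \left(-6191\right)} = - \frac{4384514}{95861} + \frac{3762907}{- \frac{6191}{3096}} = - \frac{4384514}{95861} + 3762907 \left(- \frac{3096}{6191}\right) = - \frac{4384514}{95861} - \frac{11649960072}{6191} = - \frac{1116803966988166}{593475451}$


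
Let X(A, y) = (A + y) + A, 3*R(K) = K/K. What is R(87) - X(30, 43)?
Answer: -308/3 ≈ -102.67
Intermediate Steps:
R(K) = ⅓ (R(K) = (K/K)/3 = (⅓)*1 = ⅓)
X(A, y) = y + 2*A
R(87) - X(30, 43) = ⅓ - (43 + 2*30) = ⅓ - (43 + 60) = ⅓ - 1*103 = ⅓ - 103 = -308/3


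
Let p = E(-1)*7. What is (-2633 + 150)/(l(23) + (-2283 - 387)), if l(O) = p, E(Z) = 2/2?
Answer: 2483/2663 ≈ 0.93241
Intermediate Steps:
E(Z) = 1 (E(Z) = 2*(½) = 1)
p = 7 (p = 1*7 = 7)
l(O) = 7
(-2633 + 150)/(l(23) + (-2283 - 387)) = (-2633 + 150)/(7 + (-2283 - 387)) = -2483/(7 - 2670) = -2483/(-2663) = -2483*(-1/2663) = 2483/2663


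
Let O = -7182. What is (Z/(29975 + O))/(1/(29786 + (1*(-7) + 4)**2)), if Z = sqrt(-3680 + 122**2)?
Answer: 59590*sqrt(2801)/22793 ≈ 138.37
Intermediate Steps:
Z = 2*sqrt(2801) (Z = sqrt(-3680 + 14884) = sqrt(11204) = 2*sqrt(2801) ≈ 105.85)
(Z/(29975 + O))/(1/(29786 + (1*(-7) + 4)**2)) = ((2*sqrt(2801))/(29975 - 7182))/(1/(29786 + (1*(-7) + 4)**2)) = ((2*sqrt(2801))/22793)/(1/(29786 + (-7 + 4)**2)) = ((2*sqrt(2801))*(1/22793))/(1/(29786 + (-3)**2)) = (2*sqrt(2801)/22793)/(1/(29786 + 9)) = (2*sqrt(2801)/22793)/(1/29795) = (2*sqrt(2801)/22793)*29795 = 59590*sqrt(2801)/22793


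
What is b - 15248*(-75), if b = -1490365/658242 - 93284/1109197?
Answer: 834963576582552767/730120051674 ≈ 1.1436e+6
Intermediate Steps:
b = -1714511833633/730120051674 (b = -1490365*1/658242 - 93284*1/1109197 = -1490365/658242 - 93284/1109197 = -1714511833633/730120051674 ≈ -2.3483)
b - 15248*(-75) = -1714511833633/730120051674 - 15248*(-75) = -1714511833633/730120051674 + 1143600 = 834963576582552767/730120051674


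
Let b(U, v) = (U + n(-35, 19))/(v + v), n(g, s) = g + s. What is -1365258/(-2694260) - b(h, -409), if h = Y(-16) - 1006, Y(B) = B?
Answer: -419965209/550976170 ≈ -0.76222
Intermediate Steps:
h = -1022 (h = -16 - 1006 = -1022)
b(U, v) = (-16 + U)/(2*v) (b(U, v) = (U + (-35 + 19))/(v + v) = (U - 16)/((2*v)) = (-16 + U)*(1/(2*v)) = (-16 + U)/(2*v))
-1365258/(-2694260) - b(h, -409) = -1365258/(-2694260) - (-16 - 1022)/(2*(-409)) = -1365258*(-1/2694260) - (-1)*(-1038)/(2*409) = 682629/1347130 - 1*519/409 = 682629/1347130 - 519/409 = -419965209/550976170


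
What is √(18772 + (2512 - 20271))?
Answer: √1013 ≈ 31.828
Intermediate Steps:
√(18772 + (2512 - 20271)) = √(18772 - 17759) = √1013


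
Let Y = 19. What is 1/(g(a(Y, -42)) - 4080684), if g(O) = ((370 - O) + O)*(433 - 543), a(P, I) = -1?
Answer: -1/4121384 ≈ -2.4264e-7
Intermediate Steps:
g(O) = -40700 (g(O) = 370*(-110) = -40700)
1/(g(a(Y, -42)) - 4080684) = 1/(-40700 - 4080684) = 1/(-4121384) = -1/4121384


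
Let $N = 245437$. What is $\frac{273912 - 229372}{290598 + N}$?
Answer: $\frac{8908}{107207} \approx 0.083092$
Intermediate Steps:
$\frac{273912 - 229372}{290598 + N} = \frac{273912 - 229372}{290598 + 245437} = \frac{44540}{536035} = 44540 \cdot \frac{1}{536035} = \frac{8908}{107207}$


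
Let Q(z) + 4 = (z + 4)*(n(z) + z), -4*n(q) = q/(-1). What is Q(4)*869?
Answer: 31284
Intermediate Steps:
n(q) = q/4 (n(q) = -q/(4*(-1)) = -q*(-1)/4 = -(-1)*q/4 = q/4)
Q(z) = -4 + 5*z*(4 + z)/4 (Q(z) = -4 + (z + 4)*(z/4 + z) = -4 + (4 + z)*(5*z/4) = -4 + 5*z*(4 + z)/4)
Q(4)*869 = (-4 + 5*4 + (5/4)*4²)*869 = (-4 + 20 + (5/4)*16)*869 = (-4 + 20 + 20)*869 = 36*869 = 31284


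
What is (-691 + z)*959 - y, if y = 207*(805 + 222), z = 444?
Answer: -449462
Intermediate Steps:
y = 212589 (y = 207*1027 = 212589)
(-691 + z)*959 - y = (-691 + 444)*959 - 1*212589 = -247*959 - 212589 = -236873 - 212589 = -449462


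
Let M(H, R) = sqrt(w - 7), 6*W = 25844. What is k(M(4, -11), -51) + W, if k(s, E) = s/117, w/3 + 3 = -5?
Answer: 12922/3 + I*sqrt(31)/117 ≈ 4307.3 + 0.047588*I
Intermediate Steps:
w = -24 (w = -9 + 3*(-5) = -9 - 15 = -24)
W = 12922/3 (W = (1/6)*25844 = 12922/3 ≈ 4307.3)
M(H, R) = I*sqrt(31) (M(H, R) = sqrt(-24 - 7) = sqrt(-31) = I*sqrt(31))
k(s, E) = s/117 (k(s, E) = s*(1/117) = s/117)
k(M(4, -11), -51) + W = (I*sqrt(31))/117 + 12922/3 = I*sqrt(31)/117 + 12922/3 = 12922/3 + I*sqrt(31)/117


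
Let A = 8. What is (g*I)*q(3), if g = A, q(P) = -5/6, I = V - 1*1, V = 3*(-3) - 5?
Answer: 100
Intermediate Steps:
V = -14 (V = -9 - 5 = -14)
I = -15 (I = -14 - 1*1 = -14 - 1 = -15)
q(P) = -5/6 (q(P) = -5*1/6 = -5/6)
g = 8
(g*I)*q(3) = (8*(-15))*(-5/6) = -120*(-5/6) = 100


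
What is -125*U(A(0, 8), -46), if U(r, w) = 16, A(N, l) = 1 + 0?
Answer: -2000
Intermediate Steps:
A(N, l) = 1
-125*U(A(0, 8), -46) = -125*16 = -2000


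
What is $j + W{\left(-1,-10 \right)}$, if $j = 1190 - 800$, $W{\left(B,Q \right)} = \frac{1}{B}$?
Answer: $389$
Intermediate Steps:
$j = 390$ ($j = 1190 - 800 = 390$)
$j + W{\left(-1,-10 \right)} = 390 + \frac{1}{-1} = 390 - 1 = 389$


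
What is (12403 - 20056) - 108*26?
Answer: -10461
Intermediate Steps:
(12403 - 20056) - 108*26 = -7653 - 2808 = -10461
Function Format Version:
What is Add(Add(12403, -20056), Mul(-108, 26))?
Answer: -10461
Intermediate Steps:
Add(Add(12403, -20056), Mul(-108, 26)) = Add(-7653, -2808) = -10461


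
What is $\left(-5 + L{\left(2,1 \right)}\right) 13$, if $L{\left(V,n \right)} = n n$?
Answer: $-52$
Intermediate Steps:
$L{\left(V,n \right)} = n^{2}$
$\left(-5 + L{\left(2,1 \right)}\right) 13 = \left(-5 + 1^{2}\right) 13 = \left(-5 + 1\right) 13 = \left(-4\right) 13 = -52$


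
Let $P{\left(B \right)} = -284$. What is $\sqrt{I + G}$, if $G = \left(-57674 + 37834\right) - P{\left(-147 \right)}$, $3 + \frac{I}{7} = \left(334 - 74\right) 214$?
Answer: $\sqrt{369903} \approx 608.2$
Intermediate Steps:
$I = 389459$ ($I = -21 + 7 \left(334 - 74\right) 214 = -21 + 7 \cdot 260 \cdot 214 = -21 + 7 \cdot 55640 = -21 + 389480 = 389459$)
$G = -19556$ ($G = \left(-57674 + 37834\right) - -284 = -19840 + 284 = -19556$)
$\sqrt{I + G} = \sqrt{389459 - 19556} = \sqrt{369903}$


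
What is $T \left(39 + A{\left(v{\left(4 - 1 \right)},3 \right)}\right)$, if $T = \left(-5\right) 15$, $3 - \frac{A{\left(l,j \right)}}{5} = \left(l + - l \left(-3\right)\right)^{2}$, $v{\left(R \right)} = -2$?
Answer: $19950$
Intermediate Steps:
$A{\left(l,j \right)} = 15 - 80 l^{2}$ ($A{\left(l,j \right)} = 15 - 5 \left(l + - l \left(-3\right)\right)^{2} = 15 - 5 \left(l + 3 l\right)^{2} = 15 - 5 \left(4 l\right)^{2} = 15 - 5 \cdot 16 l^{2} = 15 - 80 l^{2}$)
$T = -75$
$T \left(39 + A{\left(v{\left(4 - 1 \right)},3 \right)}\right) = - 75 \left(39 + \left(15 - 80 \left(-2\right)^{2}\right)\right) = - 75 \left(39 + \left(15 - 320\right)\right) = - 75 \left(39 - 305\right) = \left(-75\right) \left(-266\right) = 19950$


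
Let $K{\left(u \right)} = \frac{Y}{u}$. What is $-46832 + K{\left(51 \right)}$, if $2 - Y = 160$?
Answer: $- \frac{2388590}{51} \approx -46835.0$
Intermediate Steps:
$Y = -158$ ($Y = 2 - 160 = -158$)
$K{\left(u \right)} = - \frac{158}{u}$
$-46832 + K{\left(51 \right)} = -46832 - \frac{158}{51} = - \frac{2388590}{51}$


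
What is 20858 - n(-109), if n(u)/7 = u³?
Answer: 9086061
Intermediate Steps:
n(u) = 7*u³
20858 - n(-109) = 20858 - 7*(-109)³ = 20858 - 7*(-1295029) = 20858 - 1*(-9065203) = 20858 + 9065203 = 9086061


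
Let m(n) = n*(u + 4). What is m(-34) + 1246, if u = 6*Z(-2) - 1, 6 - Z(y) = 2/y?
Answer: -284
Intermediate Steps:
Z(y) = 6 - 2/y
u = 41 (u = 6*(6 - 2/(-2)) - 1 = 6*(6 - 2*(-1/2)) - 1 = 6*(6 + 1) - 1 = 6*7 - 1 = 42 - 1 = 41)
m(n) = 45*n (m(n) = n*(41 + 4) = n*45 = 45*n)
m(-34) + 1246 = 45*(-34) + 1246 = -1530 + 1246 = -284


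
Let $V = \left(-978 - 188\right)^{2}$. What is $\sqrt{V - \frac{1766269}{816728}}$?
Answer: $\frac{\sqrt{226720770240738818}}{408364} \approx 1166.0$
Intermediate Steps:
$V = 1359556$ ($V = \left(-1166\right)^{2} = 1359556$)
$\sqrt{V - \frac{1766269}{816728}} = \sqrt{1359556 - \frac{1766269}{816728}} = \sqrt{\frac{1110385686499}{816728}} = \frac{\sqrt{226720770240738818}}{408364}$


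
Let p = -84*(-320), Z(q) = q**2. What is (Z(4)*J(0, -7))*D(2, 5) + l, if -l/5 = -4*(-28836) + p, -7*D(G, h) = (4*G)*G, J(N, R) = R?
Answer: -710864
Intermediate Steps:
D(G, h) = -4*G**2/7 (D(G, h) = -4*G*G/7 = -4*G**2/7)
p = 26880
l = -711120 (l = -5*(-4*(-28836) + 26880) = -5*(115344 + 26880) = -5*142224 = -711120)
(Z(4)*J(0, -7))*D(2, 5) + l = (4**2*(-7))*(-4/7*2**2) - 711120 = (16*(-7))*(-4/7*4) - 711120 = -112*(-16/7) - 711120 = 256 - 711120 = -710864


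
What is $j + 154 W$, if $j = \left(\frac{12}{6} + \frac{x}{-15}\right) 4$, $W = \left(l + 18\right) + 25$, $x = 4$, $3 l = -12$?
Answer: $\frac{90194}{15} \approx 6012.9$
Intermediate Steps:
$l = -4$ ($l = \frac{1}{3} \left(-12\right) = -4$)
$W = 39$ ($W = \left(-4 + 18\right) + 25 = 14 + 25 = 39$)
$j = \frac{104}{15}$ ($j = \left(\frac{12}{6} + \frac{4}{-15}\right) 4 = \left(12 \cdot \frac{1}{6} + 4 \left(- \frac{1}{15}\right)\right) 4 = \left(2 - \frac{4}{15}\right) 4 = \frac{26}{15} \cdot 4 = \frac{104}{15} \approx 6.9333$)
$j + 154 W = \frac{104}{15} + 154 \cdot 39 = \frac{104}{15} + 6006 = \frac{90194}{15}$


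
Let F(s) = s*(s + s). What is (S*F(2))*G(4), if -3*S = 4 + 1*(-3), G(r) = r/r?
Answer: -8/3 ≈ -2.6667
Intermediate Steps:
F(s) = 2*s² (F(s) = s*(2*s) = 2*s²)
G(r) = 1
S = -⅓ (S = -(4 + 1*(-3))/3 = -(4 - 3)/3 = -⅓*1 = -⅓ ≈ -0.33333)
(S*F(2))*G(4) = -2*2²/3*1 = -2*4/3*1 = -⅓*8*1 = -8/3*1 = -8/3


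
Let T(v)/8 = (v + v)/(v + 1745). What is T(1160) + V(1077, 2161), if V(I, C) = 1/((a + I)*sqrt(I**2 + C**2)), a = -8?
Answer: 3712/581 + sqrt(233194)/1246421930 ≈ 6.3890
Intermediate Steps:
T(v) = 16*v/(1745 + v) (T(v) = 8*((v + v)/(v + 1745)) = 8*((2*v)/(1745 + v)) = 8*(2*v/(1745 + v)) = 16*v/(1745 + v))
V(I, C) = 1/((-8 + I)*sqrt(C**2 + I**2)) (V(I, C) = 1/((-8 + I)*sqrt(I**2 + C**2)) = 1/((-8 + I)*sqrt(C**2 + I**2)))
T(1160) + V(1077, 2161) = 16*1160/(1745 + 1160) + 1/((-8 + 1077)*sqrt(2161**2 + 1077**2)) = 16*1160/2905 + 1/(1069*sqrt(4669921 + 1159929)) = 16*1160*(1/2905) + 1/(1069*sqrt(5829850)) = 3712/581 + (sqrt(233194)/1165970)/1069 = 3712/581 + sqrt(233194)/1246421930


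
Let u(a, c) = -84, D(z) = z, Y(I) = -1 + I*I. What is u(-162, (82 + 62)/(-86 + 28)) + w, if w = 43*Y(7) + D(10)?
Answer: 1990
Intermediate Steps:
Y(I) = -1 + I²
w = 2074 (w = 43*(-1 + 7²) + 10 = 43*(-1 + 49) + 10 = 43*48 + 10 = 2064 + 10 = 2074)
u(-162, (82 + 62)/(-86 + 28)) + w = -84 + 2074 = 1990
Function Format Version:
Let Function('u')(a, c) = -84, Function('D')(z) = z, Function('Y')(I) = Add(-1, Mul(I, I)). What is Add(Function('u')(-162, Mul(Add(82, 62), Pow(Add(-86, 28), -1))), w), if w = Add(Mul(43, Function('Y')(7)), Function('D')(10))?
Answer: 1990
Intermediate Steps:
Function('Y')(I) = Add(-1, Pow(I, 2))
w = 2074 (w = Add(Mul(43, Add(-1, Pow(7, 2))), 10) = Add(Mul(43, Add(-1, 49)), 10) = Add(Mul(43, 48), 10) = Add(2064, 10) = 2074)
Add(Function('u')(-162, Mul(Add(82, 62), Pow(Add(-86, 28), -1))), w) = Add(-84, 2074) = 1990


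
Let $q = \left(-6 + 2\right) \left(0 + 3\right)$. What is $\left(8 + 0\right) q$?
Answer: $-96$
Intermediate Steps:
$q = -12$ ($q = \left(-4\right) 3 = -12$)
$\left(8 + 0\right) q = \left(8 + 0\right) \left(-12\right) = 8 \left(-12\right) = -96$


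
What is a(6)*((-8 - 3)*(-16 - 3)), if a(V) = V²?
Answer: 7524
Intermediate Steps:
a(6)*((-8 - 3)*(-16 - 3)) = 6²*((-8 - 3)*(-16 - 3)) = 36*(-11*(-19)) = 36*209 = 7524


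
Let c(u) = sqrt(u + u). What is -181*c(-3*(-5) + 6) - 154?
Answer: -154 - 181*sqrt(42) ≈ -1327.0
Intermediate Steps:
c(u) = sqrt(2)*sqrt(u) (c(u) = sqrt(2*u) = sqrt(2)*sqrt(u))
-181*c(-3*(-5) + 6) - 154 = -181*sqrt(2)*sqrt(-3*(-5) + 6) - 154 = -181*sqrt(2)*sqrt(15 + 6) - 154 = -181*sqrt(2)*sqrt(21) - 154 = -181*sqrt(42) - 154 = -154 - 181*sqrt(42)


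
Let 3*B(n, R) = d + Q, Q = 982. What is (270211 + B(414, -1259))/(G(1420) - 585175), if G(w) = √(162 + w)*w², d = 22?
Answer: 18997987259/771823471792725 + 65463393872*√1582/771823471792725 ≈ 0.0033981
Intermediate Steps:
G(w) = w²*√(162 + w)
B(n, R) = 1004/3 (B(n, R) = (22 + 982)/3 = (⅓)*1004 = 1004/3)
(270211 + B(414, -1259))/(G(1420) - 585175) = (270211 + 1004/3)/(1420²*√(162 + 1420) - 585175) = 811637/(3*(2016400*√1582 - 585175)) = 811637/(3*(-585175 + 2016400*√1582))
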